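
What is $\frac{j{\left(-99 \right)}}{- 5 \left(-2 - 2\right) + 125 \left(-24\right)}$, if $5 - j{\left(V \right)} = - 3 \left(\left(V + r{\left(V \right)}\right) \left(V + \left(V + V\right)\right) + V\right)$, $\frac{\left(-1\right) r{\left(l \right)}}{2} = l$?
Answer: $\frac{88501}{2980} \approx 29.698$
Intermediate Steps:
$r{\left(l \right)} = - 2 l$
$j{\left(V \right)} = 5 - 9 V^{2} + 3 V$ ($j{\left(V \right)} = 5 - - 3 \left(\left(V - 2 V\right) \left(V + \left(V + V\right)\right) + V\right) = 5 - - 3 \left(- V \left(V + 2 V\right) + V\right) = 5 - - 3 \left(- V 3 V + V\right) = 5 - - 3 \left(- 3 V^{2} + V\right) = 5 - - 3 \left(V - 3 V^{2}\right) = 5 - \left(- 3 V + 9 V^{2}\right) = 5 - 9 V^{2} + 3 V$)
$\frac{j{\left(-99 \right)}}{- 5 \left(-2 - 2\right) + 125 \left(-24\right)} = \frac{5 - 9 \left(-99\right)^{2} + 3 \left(-99\right)}{- 5 \left(-2 - 2\right) + 125 \left(-24\right)} = \frac{5 - 88209 - 297}{\left(-5\right) \left(-4\right) - 3000} = \frac{5 - 88209 - 297}{20 - 3000} = - \frac{88501}{-2980} = \left(-88501\right) \left(- \frac{1}{2980}\right) = \frac{88501}{2980}$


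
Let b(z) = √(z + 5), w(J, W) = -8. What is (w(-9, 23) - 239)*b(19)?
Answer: -494*√6 ≈ -1210.0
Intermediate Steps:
b(z) = √(5 + z)
(w(-9, 23) - 239)*b(19) = (-8 - 239)*√(5 + 19) = -494*√6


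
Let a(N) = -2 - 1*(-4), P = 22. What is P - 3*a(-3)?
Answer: 16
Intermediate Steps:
a(N) = 2 (a(N) = -2 + 4 = 2)
P - 3*a(-3) = 22 - 3*2 = 22 - 6 = 16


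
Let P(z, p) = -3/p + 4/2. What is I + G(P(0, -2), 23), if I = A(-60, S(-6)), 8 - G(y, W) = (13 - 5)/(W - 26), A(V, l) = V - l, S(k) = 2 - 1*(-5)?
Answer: -169/3 ≈ -56.333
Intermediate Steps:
S(k) = 7 (S(k) = 2 + 5 = 7)
P(z, p) = 2 - 3/p (P(z, p) = -3/p + 4*(1/2) = -3/p + 2 = 2 - 3/p)
G(y, W) = 8 - 8/(-26 + W) (G(y, W) = 8 - (13 - 5)/(W - 26) = 8 - 8/(-26 + W))
I = -67 (I = -60 - 1*7 = -60 - 7 = -67)
I + G(P(0, -2), 23) = -67 + 8*(-27 + 23)/(-26 + 23) = -67 + 8*(-4)/(-3) = -67 + 8*(-1/3)*(-4) = -67 + 32/3 = -169/3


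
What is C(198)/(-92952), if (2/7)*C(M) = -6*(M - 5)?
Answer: 1351/30984 ≈ 0.043603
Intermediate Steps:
C(M) = 105 - 21*M (C(M) = 7*(-6*(M - 5))/2 = 7*(-6*(-5 + M))/2 = 7*(30 - 6*M)/2 = 105 - 21*M)
C(198)/(-92952) = (105 - 21*198)/(-92952) = (105 - 4158)*(-1/92952) = -4053*(-1/92952) = 1351/30984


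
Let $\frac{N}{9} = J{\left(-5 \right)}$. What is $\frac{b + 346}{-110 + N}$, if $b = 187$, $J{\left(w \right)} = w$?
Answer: $- \frac{533}{155} \approx -3.4387$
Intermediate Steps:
$N = -45$ ($N = 9 \left(-5\right) = -45$)
$\frac{b + 346}{-110 + N} = \frac{187 + 346}{-110 - 45} = \frac{533}{-155} = 533 \left(- \frac{1}{155}\right) = - \frac{533}{155}$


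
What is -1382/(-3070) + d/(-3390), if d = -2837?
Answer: 1339457/1040730 ≈ 1.2870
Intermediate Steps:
-1382/(-3070) + d/(-3390) = -1382/(-3070) - 2837/(-3390) = -1382*(-1/3070) - 2837*(-1/3390) = 691/1535 + 2837/3390 = 1339457/1040730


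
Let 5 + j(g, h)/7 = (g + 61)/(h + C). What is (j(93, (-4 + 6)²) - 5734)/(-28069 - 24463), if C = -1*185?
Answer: 1045267/9508292 ≈ 0.10993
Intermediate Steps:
C = -185
j(g, h) = -35 + 7*(61 + g)/(-185 + h) (j(g, h) = -35 + 7*((g + 61)/(h - 185)) = -35 + 7*((61 + g)/(-185 + h)) = -35 + 7*(61 + g)/(-185 + h))
(j(93, (-4 + 6)²) - 5734)/(-28069 - 24463) = (7*(986 + 93 - 5*(-4 + 6)²)/(-185 + (-4 + 6)²) - 5734)/(-28069 - 24463) = (7*(986 + 93 - 5*2²)/(-185 + 2²) - 5734)/(-52532) = (7*(986 + 93 - 5*4)/(-185 + 4) - 5734)*(-1/52532) = (7*(986 + 93 - 20)/(-181) - 5734)*(-1/52532) = (7*(-1/181)*1059 - 5734)*(-1/52532) = (-7413/181 - 5734)*(-1/52532) = -1045267/181*(-1/52532) = 1045267/9508292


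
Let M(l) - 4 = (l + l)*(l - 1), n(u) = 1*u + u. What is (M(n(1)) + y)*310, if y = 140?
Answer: 45880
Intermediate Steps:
n(u) = 2*u (n(u) = u + u = 2*u)
M(l) = 4 + 2*l*(-1 + l) (M(l) = 4 + (l + l)*(l - 1) = 4 + (2*l)*(-1 + l) = 4 + 2*l*(-1 + l))
(M(n(1)) + y)*310 = ((4 - 4 + 2*(2*1)**2) + 140)*310 = ((4 - 2*2 + 2*2**2) + 140)*310 = ((4 - 4 + 2*4) + 140)*310 = ((4 - 4 + 8) + 140)*310 = (8 + 140)*310 = 148*310 = 45880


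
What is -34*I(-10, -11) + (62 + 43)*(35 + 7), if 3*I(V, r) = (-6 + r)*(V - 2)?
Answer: 2098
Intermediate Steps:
I(V, r) = (-6 + r)*(-2 + V)/3 (I(V, r) = ((-6 + r)*(V - 2))/3 = ((-6 + r)*(-2 + V))/3 = (-6 + r)*(-2 + V)/3)
-34*I(-10, -11) + (62 + 43)*(35 + 7) = -34*(4 - 2*(-10) - ⅔*(-11) + (⅓)*(-10)*(-11)) + (62 + 43)*(35 + 7) = -34*(4 + 20 + 22/3 + 110/3) + 105*42 = -34*68 + 4410 = -2312 + 4410 = 2098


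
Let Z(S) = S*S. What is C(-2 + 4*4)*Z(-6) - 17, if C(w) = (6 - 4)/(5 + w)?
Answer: -251/19 ≈ -13.211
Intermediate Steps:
Z(S) = S**2
C(w) = 2/(5 + w)
C(-2 + 4*4)*Z(-6) - 17 = (2/(5 + (-2 + 4*4)))*(-6)**2 - 17 = (2/(5 + (-2 + 16)))*36 - 17 = (2/(5 + 14))*36 - 17 = (2/19)*36 - 17 = 72/19 - 17 = -251/19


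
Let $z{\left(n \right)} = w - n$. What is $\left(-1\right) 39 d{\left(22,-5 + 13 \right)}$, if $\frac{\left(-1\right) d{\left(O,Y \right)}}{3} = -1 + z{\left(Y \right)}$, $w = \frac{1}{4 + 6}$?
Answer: $- \frac{10413}{10} \approx -1041.3$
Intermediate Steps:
$w = \frac{1}{10} \approx 0.1$
$z{\left(n \right)} = \frac{1}{10} - n$
$d{\left(O,Y \right)} = \frac{27}{10} + 3 Y$ ($d{\left(O,Y \right)} = - 3 \left(-1 - \left(- \frac{1}{10} + Y\right)\right) = - 3 \left(- \frac{9}{10} - Y\right) = \frac{27}{10} + 3 Y$)
$\left(-1\right) 39 d{\left(22,-5 + 13 \right)} = \left(-1\right) 39 \left(\frac{27}{10} + 3 \left(-5 + 13\right)\right) = - 39 \left(\frac{27}{10} + 3 \cdot 8\right) = - 39 \left(\frac{27}{10} + 24\right) = \left(-39\right) \frac{267}{10} = - \frac{10413}{10}$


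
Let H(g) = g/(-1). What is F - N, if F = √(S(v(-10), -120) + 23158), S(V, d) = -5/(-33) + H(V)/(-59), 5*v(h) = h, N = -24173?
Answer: 24173 + √87788000685/1947 ≈ 24325.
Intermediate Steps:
H(g) = -g (H(g) = g*(-1) = -g)
v(h) = h/5
S(V, d) = 5/33 + V/59 (S(V, d) = -5/(-33) - V/(-59) = -5*(-1/33) - V*(-1/59) = 5/33 + V/59)
F = √87788000685/1947 (F = √((5/33 + ((⅕)*(-10))/59) + 23158) = √((5/33 + (1/59)*(-2)) + 23158) = √((5/33 - 2/59) + 23158) = √(229/1947 + 23158) = √(45088855/1947) = √87788000685/1947 ≈ 152.18)
F - N = √87788000685/1947 - 1*(-24173) = √87788000685/1947 + 24173 = 24173 + √87788000685/1947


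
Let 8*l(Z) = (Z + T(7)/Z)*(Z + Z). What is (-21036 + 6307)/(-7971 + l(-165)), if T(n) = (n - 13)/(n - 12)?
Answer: 294580/23289 ≈ 12.649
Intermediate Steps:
T(n) = (-13 + n)/(-12 + n)
l(Z) = Z*(Z + 6/(5*Z))/4 (l(Z) = ((Z + ((-13 + 7)/(-12 + 7))/Z)*(Z + Z))/8 = ((Z + (-6/(-5))/Z)*(2*Z))/8 = ((Z + (-⅕*(-6))/Z)*(2*Z))/8 = ((Z + 6/(5*Z))*(2*Z))/8 = (2*Z*(Z + 6/(5*Z)))/8 = Z*(Z + 6/(5*Z))/4)
(-21036 + 6307)/(-7971 + l(-165)) = (-21036 + 6307)/(-7971 + (3/10 + (¼)*(-165)²)) = -14729/(-7971 + (3/10 + (¼)*27225)) = -14729/(-7971 + (3/10 + 27225/4)) = -14729/(-7971 + 136131/20) = -14729/(-23289/20) = -14729*(-20/23289) = 294580/23289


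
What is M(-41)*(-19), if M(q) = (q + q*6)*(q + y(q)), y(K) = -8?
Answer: -267197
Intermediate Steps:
M(q) = 7*q*(-8 + q) (M(q) = (q + q*6)*(q - 8) = (q + 6*q)*(-8 + q) = (7*q)*(-8 + q) = 7*q*(-8 + q))
M(-41)*(-19) = (7*(-41)*(-8 - 41))*(-19) = (7*(-41)*(-49))*(-19) = 14063*(-19) = -267197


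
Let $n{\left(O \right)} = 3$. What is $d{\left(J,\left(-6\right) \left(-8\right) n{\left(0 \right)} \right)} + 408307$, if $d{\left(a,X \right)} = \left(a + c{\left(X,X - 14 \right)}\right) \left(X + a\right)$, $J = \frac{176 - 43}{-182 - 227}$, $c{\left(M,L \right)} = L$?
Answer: $\frac{71418616498}{167281} \approx 4.2694 \cdot 10^{5}$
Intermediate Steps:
$J = - \frac{133}{409}$ ($J = \frac{133}{-409} = 133 \left(- \frac{1}{409}\right) = - \frac{133}{409} \approx -0.32518$)
$d{\left(a,X \right)} = \left(X + a\right) \left(-14 + X + a\right)$ ($d{\left(a,X \right)} = \left(a + \left(X - 14\right)\right) \left(X + a\right) = \left(a + \left(-14 + X\right)\right) \left(X + a\right) = \left(-14 + X + a\right) \left(X + a\right) = \left(X + a\right) \left(-14 + X + a\right)$)
$d{\left(J,\left(-6\right) \left(-8\right) n{\left(0 \right)} \right)} + 408307 = \left(\left(- \frac{133}{409}\right)^{2} + \left(-6\right) \left(-8\right) 3 \left(- \frac{133}{409}\right) + \left(-6\right) \left(-8\right) 3 \left(-14 + \left(-6\right) \left(-8\right) 3\right) - \frac{133 \left(-14 + \left(-6\right) \left(-8\right) 3\right)}{409}\right) + 408307 = \left(\frac{17689}{167281} + 48 \cdot 3 \left(- \frac{133}{409}\right) + 48 \cdot 3 \left(-14 + 48 \cdot 3\right) - \frac{133 \left(-14 + 48 \cdot 3\right)}{409}\right) + 408307 = \left(\frac{17689}{167281} + 144 \left(- \frac{133}{409}\right) + 144 \left(-14 + 144\right) - \frac{133 \left(-14 + 144\right)}{409}\right) + 408307 = \left(\frac{17689}{167281} - \frac{19152}{409} + 144 \cdot 130 - \frac{17290}{409}\right) + 408307 = \left(\frac{17689}{167281} - \frac{19152}{409} + 18720 - \frac{17290}{409}\right) + 408307 = \frac{3116613231}{167281} + 408307 = \frac{71418616498}{167281}$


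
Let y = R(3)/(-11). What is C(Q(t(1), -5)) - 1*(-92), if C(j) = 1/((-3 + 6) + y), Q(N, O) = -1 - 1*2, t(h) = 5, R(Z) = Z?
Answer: 2771/30 ≈ 92.367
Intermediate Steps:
y = -3/11 (y = 3/(-11) = 3*(-1/11) = -3/11 ≈ -0.27273)
Q(N, O) = -3 (Q(N, O) = -1 - 2 = -3)
C(j) = 11/30 (C(j) = 1/((-3 + 6) - 3/11) = 1/(3 - 3/11) = 1/(30/11) = 11/30)
C(Q(t(1), -5)) - 1*(-92) = 11/30 - 1*(-92) = 11/30 + 92 = 2771/30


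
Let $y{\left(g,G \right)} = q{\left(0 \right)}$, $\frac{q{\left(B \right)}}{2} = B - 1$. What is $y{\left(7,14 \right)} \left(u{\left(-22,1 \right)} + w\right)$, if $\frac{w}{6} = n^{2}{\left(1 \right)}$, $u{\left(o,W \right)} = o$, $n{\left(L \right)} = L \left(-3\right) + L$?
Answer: $-4$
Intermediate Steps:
$n{\left(L \right)} = - 2 L$ ($n{\left(L \right)} = - 3 L + L = - 2 L$)
$q{\left(B \right)} = -2 + 2 B$ ($q{\left(B \right)} = 2 \left(B - 1\right) = 2 \left(-1 + B\right) = -2 + 2 B$)
$y{\left(g,G \right)} = -2$ ($y{\left(g,G \right)} = -2 + 2 \cdot 0 = -2 + 0 = -2$)
$w = 24$ ($w = 6 \left(\left(-2\right) 1\right)^{2} = 6 \left(-2\right)^{2} = 6 \cdot 4 = 24$)
$y{\left(7,14 \right)} \left(u{\left(-22,1 \right)} + w\right) = - 2 \left(-22 + 24\right) = \left(-2\right) 2 = -4$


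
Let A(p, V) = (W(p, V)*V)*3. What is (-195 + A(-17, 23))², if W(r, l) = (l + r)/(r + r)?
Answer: 12404484/289 ≈ 42922.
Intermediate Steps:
W(r, l) = (l + r)/(2*r) (W(r, l) = (l + r)/((2*r)) = (l + r)*(1/(2*r)) = (l + r)/(2*r))
A(p, V) = 3*V*(V + p)/(2*p) (A(p, V) = (((V + p)/(2*p))*V)*3 = (V*(V + p)/(2*p))*3 = 3*V*(V + p)/(2*p))
(-195 + A(-17, 23))² = (-195 + (3/2)*23*(23 - 17)/(-17))² = (-195 + (3/2)*23*(-1/17)*6)² = (-195 - 207/17)² = (-3522/17)² = 12404484/289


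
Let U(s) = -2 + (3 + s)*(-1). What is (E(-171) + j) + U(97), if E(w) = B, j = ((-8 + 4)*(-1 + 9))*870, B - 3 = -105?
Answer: -28044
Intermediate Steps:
B = -102 (B = 3 - 105 = -102)
j = -27840 (j = -4*8*870 = -32*870 = -27840)
E(w) = -102
U(s) = -5 - s (U(s) = -2 + (-3 - s) = -5 - s)
(E(-171) + j) + U(97) = (-102 - 27840) + (-5 - 1*97) = -27942 + (-5 - 97) = -27942 - 102 = -28044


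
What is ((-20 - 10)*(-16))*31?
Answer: 14880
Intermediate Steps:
((-20 - 10)*(-16))*31 = -30*(-16)*31 = 480*31 = 14880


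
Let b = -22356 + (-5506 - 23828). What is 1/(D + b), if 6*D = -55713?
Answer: -2/121951 ≈ -1.6400e-5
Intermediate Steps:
D = -18571/2 (D = (1/6)*(-55713) = -18571/2 ≈ -9285.5)
b = -51690 (b = -22356 - 29334 = -51690)
1/(D + b) = 1/(-18571/2 - 51690) = 1/(-121951/2) = -2/121951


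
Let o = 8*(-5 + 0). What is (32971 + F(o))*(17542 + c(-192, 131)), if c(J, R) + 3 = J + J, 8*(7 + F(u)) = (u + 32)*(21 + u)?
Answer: 565823365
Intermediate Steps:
o = -40 (o = 8*(-5) = -40)
F(u) = -7 + (21 + u)*(32 + u)/8 (F(u) = -7 + ((u + 32)*(21 + u))/8 = -7 + ((32 + u)*(21 + u))/8 = -7 + ((21 + u)*(32 + u))/8 = -7 + (21 + u)*(32 + u)/8)
c(J, R) = -3 + 2*J (c(J, R) = -3 + (J + J) = -3 + 2*J)
(32971 + F(o))*(17542 + c(-192, 131)) = (32971 + (77 + (⅛)*(-40)² + (53/8)*(-40)))*(17542 + (-3 + 2*(-192))) = (32971 + (77 + (⅛)*1600 - 265))*(17542 + (-3 - 384)) = (32971 + (77 + 200 - 265))*(17542 - 387) = (32971 + 12)*17155 = 32983*17155 = 565823365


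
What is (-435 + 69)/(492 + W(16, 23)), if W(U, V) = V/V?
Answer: -366/493 ≈ -0.74239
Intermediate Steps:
W(U, V) = 1
(-435 + 69)/(492 + W(16, 23)) = (-435 + 69)/(492 + 1) = -366/493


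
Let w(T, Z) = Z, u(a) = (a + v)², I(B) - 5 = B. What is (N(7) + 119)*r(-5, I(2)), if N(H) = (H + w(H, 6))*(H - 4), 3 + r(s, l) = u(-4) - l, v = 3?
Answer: -1422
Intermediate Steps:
I(B) = 5 + B
u(a) = (3 + a)² (u(a) = (a + 3)² = (3 + a)²)
r(s, l) = -2 - l (r(s, l) = -3 + ((3 - 4)² - l) = -3 + ((-1)² - l) = -3 + (1 - l) = -2 - l)
N(H) = (-4 + H)*(6 + H) (N(H) = (H + 6)*(H - 4) = (6 + H)*(-4 + H) = (-4 + H)*(6 + H))
(N(7) + 119)*r(-5, I(2)) = ((-24 + 7² + 2*7) + 119)*(-2 - (5 + 2)) = ((-24 + 49 + 14) + 119)*(-2 - 1*7) = (39 + 119)*(-2 - 7) = 158*(-9) = -1422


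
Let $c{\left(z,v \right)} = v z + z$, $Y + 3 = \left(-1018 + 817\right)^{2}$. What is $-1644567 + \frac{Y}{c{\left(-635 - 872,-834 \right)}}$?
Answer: $- \frac{2064475896279}{1255331} \approx -1.6446 \cdot 10^{6}$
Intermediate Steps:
$Y = 40398$ ($Y = -3 + \left(-1018 + 817\right)^{2} = -3 + \left(-201\right)^{2} = -3 + 40401 = 40398$)
$c{\left(z,v \right)} = z + v z$
$-1644567 + \frac{Y}{c{\left(-635 - 872,-834 \right)}} = -1644567 + \frac{40398}{\left(-635 - 872\right) \left(1 - 834\right)} = -1644567 + \frac{40398}{\left(-635 - 872\right) \left(-833\right)} = -1644567 + \frac{40398}{\left(-1507\right) \left(-833\right)} = -1644567 + \frac{40398}{1255331} = - \frac{2064475896279}{1255331}$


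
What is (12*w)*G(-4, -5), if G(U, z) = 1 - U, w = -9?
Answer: -540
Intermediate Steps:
(12*w)*G(-4, -5) = (12*(-9))*(1 - 1*(-4)) = -108*(1 + 4) = -108*5 = -540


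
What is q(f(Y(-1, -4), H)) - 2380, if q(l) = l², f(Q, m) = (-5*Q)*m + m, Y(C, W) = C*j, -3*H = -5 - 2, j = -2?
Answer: -1939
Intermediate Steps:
H = 7/3 (H = -(-5 - 2)/3 = -⅓*(-7) = 7/3 ≈ 2.3333)
Y(C, W) = -2*C (Y(C, W) = C*(-2) = -2*C)
f(Q, m) = m - 5*Q*m (f(Q, m) = -5*Q*m + m = m - 5*Q*m)
q(f(Y(-1, -4), H)) - 2380 = (7*(1 - (-10)*(-1))/3)² - 2380 = (7*(1 - 5*2)/3)² - 2380 = (7*(1 - 10)/3)² - 2380 = ((7/3)*(-9))² - 2380 = (-21)² - 2380 = 441 - 2380 = -1939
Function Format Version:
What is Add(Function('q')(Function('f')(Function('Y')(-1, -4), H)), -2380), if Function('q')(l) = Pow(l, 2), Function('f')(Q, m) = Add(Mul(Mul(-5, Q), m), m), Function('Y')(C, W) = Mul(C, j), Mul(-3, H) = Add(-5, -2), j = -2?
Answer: -1939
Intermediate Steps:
H = Rational(7, 3) (H = Mul(Rational(-1, 3), Add(-5, -2)) = Mul(Rational(-1, 3), -7) = Rational(7, 3) ≈ 2.3333)
Function('Y')(C, W) = Mul(-2, C) (Function('Y')(C, W) = Mul(C, -2) = Mul(-2, C))
Function('f')(Q, m) = Add(m, Mul(-5, Q, m)) (Function('f')(Q, m) = Add(Mul(-5, Q, m), m) = Add(m, Mul(-5, Q, m)))
Add(Function('q')(Function('f')(Function('Y')(-1, -4), H)), -2380) = Add(Pow(Mul(Rational(7, 3), Add(1, Mul(-5, Mul(-2, -1)))), 2), -2380) = Add(Pow(Mul(Rational(7, 3), Add(1, Mul(-5, 2))), 2), -2380) = Add(Pow(Mul(Rational(7, 3), Add(1, -10)), 2), -2380) = Add(Pow(Mul(Rational(7, 3), -9), 2), -2380) = Add(Pow(-21, 2), -2380) = Add(441, -2380) = -1939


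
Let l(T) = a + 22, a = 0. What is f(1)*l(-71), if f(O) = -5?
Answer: -110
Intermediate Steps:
l(T) = 22 (l(T) = 0 + 22 = 22)
f(1)*l(-71) = -5*22 = -110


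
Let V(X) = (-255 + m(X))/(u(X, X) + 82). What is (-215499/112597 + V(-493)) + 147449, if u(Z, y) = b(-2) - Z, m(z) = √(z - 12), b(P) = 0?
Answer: 1909235706263/12948655 + I*√505/575 ≈ 1.4745e+5 + 0.039082*I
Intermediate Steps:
m(z) = √(-12 + z)
u(Z, y) = -Z (u(Z, y) = 0 - Z = -Z)
V(X) = (-255 + √(-12 + X))/(82 - X) (V(X) = (-255 + √(-12 + X))/(-X + 82) = (-255 + √(-12 + X))/(82 - X))
(-215499/112597 + V(-493)) + 147449 = (-215499/112597 + (-255 + √(-12 - 493))/(82 - 1*(-493))) + 147449 = (-215499*1/112597 + (-255 + √(-505))/(82 + 493)) + 147449 = (-215499/112597 + (-255 + I*√505)/575) + 147449 = (-215499/112597 + (-51/115 + I*√505/575)) + 147449 = (-30524832/12948655 + I*√505/575) + 147449 = 1909235706263/12948655 + I*√505/575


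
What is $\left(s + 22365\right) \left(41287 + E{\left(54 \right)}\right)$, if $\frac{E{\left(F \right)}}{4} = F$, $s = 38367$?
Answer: $2520560196$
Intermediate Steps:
$E{\left(F \right)} = 4 F$
$\left(s + 22365\right) \left(41287 + E{\left(54 \right)}\right) = \left(38367 + 22365\right) \left(41287 + 4 \cdot 54\right) = 60732 \left(41287 + 216\right) = 60732 \cdot 41503 = 2520560196$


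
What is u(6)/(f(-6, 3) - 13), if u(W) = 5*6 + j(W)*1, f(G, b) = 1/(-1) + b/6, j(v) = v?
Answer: -8/3 ≈ -2.6667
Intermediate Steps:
f(G, b) = -1 + b/6 (f(G, b) = 1*(-1) + b*(1/6) = -1 + b/6)
u(W) = 30 + W (u(W) = 5*6 + W*1 = 30 + W)
u(6)/(f(-6, 3) - 13) = (30 + 6)/((-1 + (1/6)*3) - 13) = 36/((-1 + 1/2) - 13) = 36/(-1/2 - 13) = 36/(-27/2) = 36*(-2/27) = -8/3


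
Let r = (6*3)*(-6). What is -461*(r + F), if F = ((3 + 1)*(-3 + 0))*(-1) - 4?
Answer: 46100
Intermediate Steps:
r = -108 (r = 18*(-6) = -108)
F = 8 (F = (4*(-3))*(-1) - 4 = -12*(-1) - 4 = 12 - 4 = 8)
-461*(r + F) = -461*(-108 + 8) = -461*(-100) = 46100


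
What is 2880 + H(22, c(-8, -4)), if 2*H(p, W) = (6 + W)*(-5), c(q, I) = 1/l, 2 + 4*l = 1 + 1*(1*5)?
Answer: 5725/2 ≈ 2862.5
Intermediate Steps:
l = 1 (l = -1/2 + (1 + 1*(1*5))/4 = -1/2 + (1 + 1*5)/4 = -1/2 + (1 + 5)/4 = -1/2 + (1/4)*6 = -1/2 + 3/2 = 1)
c(q, I) = 1 (c(q, I) = 1/1 = 1)
H(p, W) = -15 - 5*W/2 (H(p, W) = ((6 + W)*(-5))/2 = (-30 - 5*W)/2 = -15 - 5*W/2)
2880 + H(22, c(-8, -4)) = 2880 + (-15 - 5/2*1) = 2880 + (-15 - 5/2) = 2880 - 35/2 = 5725/2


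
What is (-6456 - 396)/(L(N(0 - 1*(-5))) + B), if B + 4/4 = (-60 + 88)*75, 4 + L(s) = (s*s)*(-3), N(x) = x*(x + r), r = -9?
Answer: -6852/895 ≈ -7.6559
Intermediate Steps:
N(x) = x*(-9 + x) (N(x) = x*(x - 9) = x*(-9 + x))
L(s) = -4 - 3*s² (L(s) = -4 + (s*s)*(-3) = -4 + s²*(-3) = -4 - 3*s²)
B = 2099 (B = -1 + (-60 + 88)*75 = -1 + 28*75 = -1 + 2100 = 2099)
(-6456 - 396)/(L(N(0 - 1*(-5))) + B) = (-6456 - 396)/((-4 - 3*(0 - 1*(-5))²*(-9 + (0 - 1*(-5)))²) + 2099) = -6852/((-4 - 3*(0 + 5)²*(-9 + (0 + 5))²) + 2099) = -6852/((-4 - 3*25*(-9 + 5)²) + 2099) = -6852/((-4 - 3*(5*(-4))²) + 2099) = -6852/((-4 - 3*(-20)²) + 2099) = -6852/((-4 - 3*400) + 2099) = -6852/((-4 - 1200) + 2099) = -6852/(-1204 + 2099) = -6852/895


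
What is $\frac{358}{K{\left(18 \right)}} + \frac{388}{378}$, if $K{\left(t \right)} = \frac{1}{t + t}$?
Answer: $\frac{2436026}{189} \approx 12889.0$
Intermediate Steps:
$K{\left(t \right)} = \frac{1}{2 t}$
$\frac{358}{K{\left(18 \right)}} + \frac{388}{378} = \frac{358}{\frac{1}{2} \cdot \frac{1}{18}} + \frac{388}{378} = \frac{358}{\frac{1}{2} \cdot \frac{1}{18}} + 388 \cdot \frac{1}{378} = 358 \frac{1}{\frac{1}{36}} + \frac{194}{189} = 358 \cdot 36 + \frac{194}{189} = 12888 + \frac{194}{189} = \frac{2436026}{189}$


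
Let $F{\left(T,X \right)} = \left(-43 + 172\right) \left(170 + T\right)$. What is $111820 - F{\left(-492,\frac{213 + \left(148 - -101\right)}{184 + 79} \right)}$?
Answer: $153358$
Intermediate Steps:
$F{\left(T,X \right)} = 21930 + 129 T$ ($F{\left(T,X \right)} = 129 \left(170 + T\right) = 21930 + 129 T$)
$111820 - F{\left(-492,\frac{213 + \left(148 - -101\right)}{184 + 79} \right)} = 111820 - \left(21930 + 129 \left(-492\right)\right) = 111820 - \left(21930 - 63468\right) = 111820 - -41538 = 111820 + 41538 = 153358$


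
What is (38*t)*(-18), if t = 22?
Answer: -15048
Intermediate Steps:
(38*t)*(-18) = (38*22)*(-18) = 836*(-18) = -15048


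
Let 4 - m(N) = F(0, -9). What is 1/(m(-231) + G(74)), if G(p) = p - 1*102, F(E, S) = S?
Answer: -1/15 ≈ -0.066667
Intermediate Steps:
m(N) = 13 (m(N) = 4 - 1*(-9) = 4 + 9 = 13)
G(p) = -102 + p (G(p) = p - 102 = -102 + p)
1/(m(-231) + G(74)) = 1/(13 + (-102 + 74)) = 1/(13 - 28) = 1/(-15) = -1/15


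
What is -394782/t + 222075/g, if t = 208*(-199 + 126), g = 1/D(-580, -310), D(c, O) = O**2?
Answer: 162023965937391/7592 ≈ 2.1341e+10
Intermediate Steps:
g = 1/96100 (g = 1/((-310)**2) = 1/96100 ≈ 1.0406e-5)
t = -15184 (t = 208*(-73) = -15184)
-394782/t + 222075/g = -394782/(-15184) + 222075/(1/96100) = -394782*(-1/15184) + 222075*96100 = 197391/7592 + 21341407500 = 162023965937391/7592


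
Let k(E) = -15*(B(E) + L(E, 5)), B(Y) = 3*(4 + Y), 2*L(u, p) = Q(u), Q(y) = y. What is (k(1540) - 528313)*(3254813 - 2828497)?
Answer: -259772670388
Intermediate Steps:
L(u, p) = u/2
B(Y) = 12 + 3*Y
k(E) = -180 - 105*E/2 (k(E) = -15*((12 + 3*E) + E/2) = -15*(12 + 7*E/2) = -180 - 105*E/2)
(k(1540) - 528313)*(3254813 - 2828497) = ((-180 - 105/2*1540) - 528313)*(3254813 - 2828497) = ((-180 - 80850) - 528313)*426316 = (-81030 - 528313)*426316 = -609343*426316 = -259772670388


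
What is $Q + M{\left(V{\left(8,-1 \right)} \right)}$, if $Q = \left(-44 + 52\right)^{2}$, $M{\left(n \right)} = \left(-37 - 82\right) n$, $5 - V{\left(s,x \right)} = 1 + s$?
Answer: $540$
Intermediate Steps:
$V{\left(s,x \right)} = 4 - s$ ($V{\left(s,x \right)} = 5 - \left(1 + s\right) = 4 - s$)
$M{\left(n \right)} = - 119 n$ ($M{\left(n \right)} = \left(-37 - 82\right) n = - 119 n$)
$Q = 64$ ($Q = 8^{2} = 64$)
$Q + M{\left(V{\left(8,-1 \right)} \right)} = 64 - 119 \left(4 - 8\right) = 64 - -476 = 64 + 476 = 540$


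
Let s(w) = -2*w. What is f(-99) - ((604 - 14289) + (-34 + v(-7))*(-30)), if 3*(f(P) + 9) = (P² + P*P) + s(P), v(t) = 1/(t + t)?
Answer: 134777/7 ≈ 19254.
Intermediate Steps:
v(t) = 1/(2*t)
f(P) = -9 - 2*P/3 + 2*P²/3 (f(P) = -9 + ((P² + P*P) - 2*P)/3 = -9 + ((P² + P²) - 2*P)/3 = -9 + (2*P² - 2*P)/3 = -9 + (-2*P + 2*P²)/3 = -9 + (-2*P/3 + 2*P²/3) = -9 - 2*P/3 + 2*P²/3)
f(-99) - ((604 - 14289) + (-34 + v(-7))*(-30)) = (-9 - ⅔*(-99) + (⅔)*(-99)²) - ((604 - 14289) + (-34 + (½)/(-7))*(-30)) = (-9 + 66 + (⅔)*9801) - (-13685 + (-34 + (½)*(-⅐))*(-30)) = (-9 + 66 + 6534) - (-13685 + (-34 - 1/14)*(-30)) = 6591 - (-13685 - 477/14*(-30)) = 6591 - (-13685 + 7155/7) = 6591 - 1*(-88640/7) = 6591 + 88640/7 = 134777/7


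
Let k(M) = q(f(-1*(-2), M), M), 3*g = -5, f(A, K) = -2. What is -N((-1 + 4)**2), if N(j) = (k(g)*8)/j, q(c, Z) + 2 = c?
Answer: 32/9 ≈ 3.5556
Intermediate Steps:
g = -5/3 (g = (1/3)*(-5) = -5/3 ≈ -1.6667)
q(c, Z) = -2 + c
k(M) = -4 (k(M) = -2 - 2 = -4)
N(j) = -32/j (N(j) = (-4*8)/j = -32/j)
-N((-1 + 4)**2) = -(-32)/((-1 + 4)**2) = -(-32)/(3**2) = -(-32)/9 = -1*(-32/9) = 32/9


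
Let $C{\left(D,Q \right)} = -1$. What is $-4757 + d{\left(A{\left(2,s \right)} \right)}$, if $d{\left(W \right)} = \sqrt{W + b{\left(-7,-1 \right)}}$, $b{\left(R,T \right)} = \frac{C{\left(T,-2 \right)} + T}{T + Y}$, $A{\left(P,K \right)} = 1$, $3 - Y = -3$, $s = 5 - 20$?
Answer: $-4757 + \frac{\sqrt{15}}{5} \approx -4756.2$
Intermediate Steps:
$s = -15$ ($s = 5 - 20 = -15$)
$Y = 6$ ($Y = 3 - -3 = 3 + 3 = 6$)
$b{\left(R,T \right)} = \frac{-1 + T}{6 + T}$ ($b{\left(R,T \right)} = \frac{-1 + T}{T + 6} = \frac{-1 + T}{6 + T}$)
$d{\left(W \right)} = \sqrt{- \frac{2}{5} + W}$ ($d{\left(W \right)} = \sqrt{W + \frac{-1 - 1}{6 - 1}} = \sqrt{W + \frac{1}{5} \left(-2\right)} = \sqrt{W - \frac{2}{5}} = \sqrt{- \frac{2}{5} + W}$)
$-4757 + d{\left(A{\left(2,s \right)} \right)} = -4757 + \frac{\sqrt{-10 + 25 \cdot 1}}{5} = -4757 + \frac{\sqrt{-10 + 25}}{5} = -4757 + \frac{\sqrt{15}}{5}$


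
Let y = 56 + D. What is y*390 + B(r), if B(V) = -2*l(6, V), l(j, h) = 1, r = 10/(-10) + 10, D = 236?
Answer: 113878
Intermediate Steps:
y = 292 (y = 56 + 236 = 292)
r = 9 (r = 10*(-1/10) + 10 = -1 + 10 = 9)
B(V) = -2 (B(V) = -2*1 = -2)
y*390 + B(r) = 292*390 - 2 = 113880 - 2 = 113878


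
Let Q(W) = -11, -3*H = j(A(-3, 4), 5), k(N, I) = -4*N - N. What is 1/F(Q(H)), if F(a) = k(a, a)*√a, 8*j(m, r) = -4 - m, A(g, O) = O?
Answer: -I*√11/605 ≈ -0.005482*I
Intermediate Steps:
k(N, I) = -5*N
j(m, r) = -½ - m/8 (j(m, r) = (-4 - m)/8 = -½ - m/8)
H = ⅓ (H = -(-½ - ⅛*4)/3 = -(-½ - ½)/3 = -⅓*(-1) = ⅓ ≈ 0.33333)
F(a) = -5*a^(3/2) (F(a) = (-5*a)*√a = -5*a^(3/2))
1/F(Q(H)) = 1/(-(-55)*I*√11) = 1/(55*I*√11) = -I*√11/605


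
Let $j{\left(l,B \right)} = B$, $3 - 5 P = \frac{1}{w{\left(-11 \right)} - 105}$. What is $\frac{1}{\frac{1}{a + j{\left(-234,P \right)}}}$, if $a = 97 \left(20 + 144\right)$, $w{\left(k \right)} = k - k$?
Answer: $\frac{8352016}{525} \approx 15909.0$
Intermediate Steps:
$w{\left(k \right)} = 0$
$P = \frac{316}{525}$ ($P = \frac{3}{5} - \frac{1}{5 \left(0 - 105\right)} = \frac{3}{5} - \frac{1}{5 \left(-105\right)} = \frac{3}{5} - - \frac{1}{525} = \frac{3}{5} + \frac{1}{525} = \frac{316}{525} \approx 0.6019$)
$a = 15908$ ($a = 97 \cdot 164 = 15908$)
$\frac{1}{\frac{1}{a + j{\left(-234,P \right)}}} = \frac{1}{\frac{1}{15908 + \frac{316}{525}}} = \frac{1}{\frac{1}{\frac{8352016}{525}}} = \frac{1}{\frac{525}{8352016}} = \frac{8352016}{525}$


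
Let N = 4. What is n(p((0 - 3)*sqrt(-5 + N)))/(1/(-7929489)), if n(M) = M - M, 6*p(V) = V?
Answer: 0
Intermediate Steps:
p(V) = V/6
n(M) = 0
n(p((0 - 3)*sqrt(-5 + N)))/(1/(-7929489)) = 0/(1/(-7929489)) = 0/(-1/7929489) = 0*(-7929489) = 0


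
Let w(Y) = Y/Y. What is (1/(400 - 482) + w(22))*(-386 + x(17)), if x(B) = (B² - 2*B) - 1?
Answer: -5346/41 ≈ -130.39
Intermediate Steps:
w(Y) = 1
x(B) = -1 + B² - 2*B
(1/(400 - 482) + w(22))*(-386 + x(17)) = (1/(400 - 482) + 1)*(-386 + (-1 + 17² - 2*17)) = (1/(-82) + 1)*(-386 + (-1 + 289 - 34)) = (-1/82 + 1)*(-386 + 254) = (81/82)*(-132) = -5346/41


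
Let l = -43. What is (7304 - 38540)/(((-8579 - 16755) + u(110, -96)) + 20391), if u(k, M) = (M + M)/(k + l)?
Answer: 2092812/331373 ≈ 6.3156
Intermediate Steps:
u(k, M) = 2*M/(-43 + k) (u(k, M) = (M + M)/(k - 43) = (2*M)/(-43 + k) = 2*M/(-43 + k))
(7304 - 38540)/(((-8579 - 16755) + u(110, -96)) + 20391) = (7304 - 38540)/(((-8579 - 16755) + 2*(-96)/(-43 + 110)) + 20391) = -31236/((-25334 + 2*(-96)/67) + 20391) = -31236/((-25334 + 2*(-96)*(1/67)) + 20391) = -31236/((-25334 - 192/67) + 20391) = -31236/(-1697570/67 + 20391) = -31236/(-331373/67) = -31236*(-67/331373) = 2092812/331373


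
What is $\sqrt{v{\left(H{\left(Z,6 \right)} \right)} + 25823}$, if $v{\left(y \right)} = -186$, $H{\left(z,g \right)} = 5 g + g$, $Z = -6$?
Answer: $\sqrt{25637} \approx 160.12$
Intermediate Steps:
$H{\left(z,g \right)} = 6 g$
$\sqrt{v{\left(H{\left(Z,6 \right)} \right)} + 25823} = \sqrt{-186 + 25823} = \sqrt{25637}$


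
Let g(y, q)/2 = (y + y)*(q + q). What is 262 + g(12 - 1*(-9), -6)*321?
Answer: -323306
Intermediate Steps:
g(y, q) = 8*q*y (g(y, q) = 2*((y + y)*(q + q)) = 2*((2*y)*(2*q)) = 2*(4*q*y) = 8*q*y)
262 + g(12 - 1*(-9), -6)*321 = 262 + (8*(-6)*(12 - 1*(-9)))*321 = 262 + (8*(-6)*(12 + 9))*321 = 262 + (8*(-6)*21)*321 = 262 - 1008*321 = 262 - 323568 = -323306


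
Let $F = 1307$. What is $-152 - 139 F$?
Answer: $-181825$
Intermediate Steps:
$-152 - 139 F = -152 - 181673 = -181825$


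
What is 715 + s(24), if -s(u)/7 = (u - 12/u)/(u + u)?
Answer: 68311/96 ≈ 711.57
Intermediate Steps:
s(u) = -7*(u - 12/u)/(2*u) (s(u) = -7*(u - 12/u)/(u + u) = -7*(u - 12/u)/(2*u))
715 + s(24) = 715 + (-7/2 + 42/24²) = 715 + (-7/2 + 42*(1/576)) = 715 + (-7/2 + 7/96) = 715 - 329/96 = 68311/96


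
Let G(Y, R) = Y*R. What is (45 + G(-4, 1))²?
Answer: 1681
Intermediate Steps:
G(Y, R) = R*Y
(45 + G(-4, 1))² = (45 + 1*(-4))² = (45 - 4)² = 41² = 1681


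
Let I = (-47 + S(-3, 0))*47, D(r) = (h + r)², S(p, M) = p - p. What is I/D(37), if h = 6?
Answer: -2209/1849 ≈ -1.1947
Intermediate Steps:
S(p, M) = 0
D(r) = (6 + r)²
I = -2209 (I = (-47 + 0)*47 = -47*47 = -2209)
I/D(37) = -2209/(6 + 37)² = -2209/(43²) = -2209/1849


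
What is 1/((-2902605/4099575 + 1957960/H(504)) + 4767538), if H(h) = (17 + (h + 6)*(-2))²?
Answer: 274947289745/1310821992306772047 ≈ 2.0975e-7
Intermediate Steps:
H(h) = (5 - 2*h)² (H(h) = (17 + (6 + h)*(-2))² = (17 + (-12 - 2*h))² = (5 - 2*h)²)
1/((-2902605/4099575 + 1957960/H(504)) + 4767538) = 1/((-2902605/4099575 + 1957960/((-5 + 2*504)²)) + 4767538) = 1/((-2902605*1/4099575 + 1957960/((-5 + 1008)²)) + 4767538) = 1/((-193507/273305 + 1957960/(1003²)) + 4767538) = 1/((-193507/273305 + 1957960/1006009) + 4767538) = 1/(340450474237/274947289745 + 4767538) = 1/(1310821992306772047/274947289745) = 274947289745/1310821992306772047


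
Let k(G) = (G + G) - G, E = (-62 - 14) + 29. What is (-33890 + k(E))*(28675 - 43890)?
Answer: 516351455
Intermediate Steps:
E = -47 (E = -76 + 29 = -47)
k(G) = G (k(G) = 2*G - G = G)
(-33890 + k(E))*(28675 - 43890) = (-33890 - 47)*(28675 - 43890) = -33937*(-15215) = 516351455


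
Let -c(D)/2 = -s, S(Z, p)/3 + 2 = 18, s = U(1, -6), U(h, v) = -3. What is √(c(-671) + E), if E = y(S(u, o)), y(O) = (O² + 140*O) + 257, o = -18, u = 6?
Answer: 5*√371 ≈ 96.307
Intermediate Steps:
s = -3
S(Z, p) = 48 (S(Z, p) = -6 + 3*18 = -6 + 54 = 48)
c(D) = -6 (c(D) = -(-2)*(-3) = -2*3 = -6)
y(O) = 257 + O² + 140*O
E = 9281 (E = 257 + 48² + 140*48 = 257 + 2304 + 6720 = 9281)
√(c(-671) + E) = √(-6 + 9281) = √9275 = 5*√371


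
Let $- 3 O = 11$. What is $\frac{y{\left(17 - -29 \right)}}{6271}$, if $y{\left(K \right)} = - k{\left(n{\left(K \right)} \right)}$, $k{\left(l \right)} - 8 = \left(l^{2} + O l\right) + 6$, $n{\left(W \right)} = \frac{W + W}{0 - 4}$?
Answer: $- \frac{1882}{18813} \approx -0.10004$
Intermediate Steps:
$O = - \frac{11}{3}$ ($O = \left(- \frac{1}{3}\right) 11 = - \frac{11}{3} \approx -3.6667$)
$n{\left(W \right)} = - \frac{W}{2}$ ($n{\left(W \right)} = \frac{2 W}{-4} = 2 W \left(- \frac{1}{4}\right) = - \frac{W}{2}$)
$k{\left(l \right)} = 14 + l^{2} - \frac{11 l}{3}$ ($k{\left(l \right)} = 8 + \left(\left(l^{2} - \frac{11 l}{3}\right) + 6\right) = 8 + \left(6 + l^{2} - \frac{11 l}{3}\right) = 14 + l^{2} - \frac{11 l}{3}$)
$y{\left(K \right)} = -14 - \frac{11 K}{6} - \frac{K^{2}}{4}$ ($y{\left(K \right)} = - (14 + \left(- \frac{K}{2}\right)^{2} - \frac{11 \left(- \frac{K}{2}\right)}{3}) = - (14 + \frac{K^{2}}{4} + \frac{11 K}{6}) = -14 - \frac{11 K}{6} - \frac{K^{2}}{4}$)
$\frac{y{\left(17 - -29 \right)}}{6271} = \frac{-14 - \frac{11 \left(17 - -29\right)}{6} - \frac{\left(17 - -29\right)^{2}}{4}}{6271} = \left(-14 - \frac{11 \left(17 + 29\right)}{6} - \frac{\left(17 + 29\right)^{2}}{4}\right) \frac{1}{6271} = \left(-14 - \frac{253}{3} - \frac{46^{2}}{4}\right) \frac{1}{6271} = \left(-14 - \frac{253}{3} - 529\right) \frac{1}{6271} = \left(- \frac{1882}{3}\right) \frac{1}{6271} = - \frac{1882}{18813}$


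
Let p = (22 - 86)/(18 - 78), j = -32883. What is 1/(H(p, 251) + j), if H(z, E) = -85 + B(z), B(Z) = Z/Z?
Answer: -1/32967 ≈ -3.0333e-5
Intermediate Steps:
B(Z) = 1
p = 16/15 (p = -64/(-60) = -64*(-1/60) = 16/15 ≈ 1.0667)
H(z, E) = -84 (H(z, E) = -85 + 1 = -84)
1/(H(p, 251) + j) = 1/(-84 - 32883) = 1/(-32967) = -1/32967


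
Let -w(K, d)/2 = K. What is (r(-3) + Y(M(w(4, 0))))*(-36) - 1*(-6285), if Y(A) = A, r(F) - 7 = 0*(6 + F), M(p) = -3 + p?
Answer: 6429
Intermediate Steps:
w(K, d) = -2*K
r(F) = 7 (r(F) = 7 + 0*(6 + F) = 7 + 0 = 7)
(r(-3) + Y(M(w(4, 0))))*(-36) - 1*(-6285) = (7 + (-3 - 2*4))*(-36) - 1*(-6285) = (7 + (-3 - 8))*(-36) + 6285 = (7 - 11)*(-36) + 6285 = -4*(-36) + 6285 = 144 + 6285 = 6429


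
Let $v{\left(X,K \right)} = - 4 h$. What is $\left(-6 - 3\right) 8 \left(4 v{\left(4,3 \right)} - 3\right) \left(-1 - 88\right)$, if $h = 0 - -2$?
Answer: $-224280$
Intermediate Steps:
$h = 2$ ($h = 0 + 2 = 2$)
$v{\left(X,K \right)} = -8$ ($v{\left(X,K \right)} = \left(-4\right) 2 = -8$)
$\left(-6 - 3\right) 8 \left(4 v{\left(4,3 \right)} - 3\right) \left(-1 - 88\right) = \left(-6 - 3\right) 8 \left(4 \left(-8\right) - 3\right) \left(-1 - 88\right) = \left(-9\right) 8 \left(-32 - 3\right) \left(-1 - 88\right) = \left(-72\right) \left(-35\right) \left(-89\right) = 2520 \left(-89\right) = -224280$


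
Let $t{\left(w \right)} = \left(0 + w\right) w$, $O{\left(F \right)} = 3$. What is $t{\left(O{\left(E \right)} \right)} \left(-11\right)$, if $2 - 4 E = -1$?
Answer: $-99$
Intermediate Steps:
$E = \frac{3}{4}$ ($E = \frac{1}{2} - - \frac{1}{4} = \frac{1}{2} + \frac{1}{4} = \frac{3}{4} \approx 0.75$)
$t{\left(w \right)} = w^{2}$ ($t{\left(w \right)} = w w = w^{2}$)
$t{\left(O{\left(E \right)} \right)} \left(-11\right) = 3^{2} \left(-11\right) = 9 \left(-11\right) = -99$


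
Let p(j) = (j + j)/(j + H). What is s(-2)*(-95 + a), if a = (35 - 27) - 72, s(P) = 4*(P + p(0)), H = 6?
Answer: 1272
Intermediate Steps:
p(j) = 2*j/(6 + j) (p(j) = (j + j)/(j + 6) = (2*j)/(6 + j) = 2*j/(6 + j))
s(P) = 4*P (s(P) = 4*(P + 2*0/(6 + 0)) = 4*(P + 2*0/6) = 4*(P + 2*0*(⅙)) = 4*(P + 0) = 4*P)
a = -64 (a = 8 - 72 = -64)
s(-2)*(-95 + a) = (4*(-2))*(-95 - 64) = -8*(-159) = 1272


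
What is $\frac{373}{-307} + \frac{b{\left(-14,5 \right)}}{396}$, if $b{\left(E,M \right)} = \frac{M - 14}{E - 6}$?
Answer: $- \frac{327933}{270160} \approx -1.2138$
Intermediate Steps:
$b{\left(E,M \right)} = \frac{-14 + M}{-6 + E}$
$\frac{373}{-307} + \frac{b{\left(-14,5 \right)}}{396} = \frac{373}{-307} + \frac{\frac{1}{-6 - 14} \left(-14 + 5\right)}{396} = 373 \left(- \frac{1}{307}\right) + \frac{1}{-20} \left(-9\right) \frac{1}{396} = - \frac{373}{307} + \left(- \frac{1}{20}\right) \left(-9\right) \frac{1}{396} = - \frac{373}{307} + \frac{9}{20} \cdot \frac{1}{396} = - \frac{373}{307} + \frac{1}{880} = - \frac{327933}{270160}$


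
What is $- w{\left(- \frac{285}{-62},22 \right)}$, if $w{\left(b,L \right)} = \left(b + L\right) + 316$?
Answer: $- \frac{21241}{62} \approx -342.6$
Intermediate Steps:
$w{\left(b,L \right)} = 316 + L + b$ ($w{\left(b,L \right)} = \left(L + b\right) + 316 = 316 + L + b$)
$- w{\left(- \frac{285}{-62},22 \right)} = - (316 + 22 - \frac{285}{-62}) = - (316 + 22 - - \frac{285}{62}) = - (316 + 22 + \frac{285}{62}) = \left(-1\right) \frac{21241}{62} = - \frac{21241}{62}$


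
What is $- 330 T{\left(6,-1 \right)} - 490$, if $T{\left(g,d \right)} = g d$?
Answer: $1490$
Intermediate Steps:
$T{\left(g,d \right)} = d g$
$- 330 T{\left(6,-1 \right)} - 490 = - 330 \left(\left(-1\right) 6\right) - 490 = \left(-330\right) \left(-6\right) - 490 = 1980 - 490 = 1490$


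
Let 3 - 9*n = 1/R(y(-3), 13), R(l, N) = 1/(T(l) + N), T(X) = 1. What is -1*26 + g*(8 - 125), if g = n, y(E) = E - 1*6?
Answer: 117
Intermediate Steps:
y(E) = -6 + E (y(E) = E - 6 = -6 + E)
R(l, N) = 1/(1 + N)
n = -11/9 (n = 1/3 - 1/(9*(1/(1 + 13))) = 1/3 - 1/(9*(1/14)) = 1/3 - 1/(9*1/14) = 1/3 - 1/9*14 = 1/3 - 14/9 = -11/9 ≈ -1.2222)
g = -11/9 ≈ -1.2222
-1*26 + g*(8 - 125) = -1*26 - 11*(8 - 125)/9 = -26 - 11/9*(-117) = -26 + 143 = 117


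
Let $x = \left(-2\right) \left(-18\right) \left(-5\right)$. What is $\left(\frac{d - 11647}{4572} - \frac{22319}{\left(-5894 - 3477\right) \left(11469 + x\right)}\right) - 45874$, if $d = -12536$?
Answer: $- \frac{2465595357555649}{53740923252} \approx -45879.0$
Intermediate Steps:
$x = -180$ ($x = 36 \left(-5\right) = -180$)
$\left(\frac{d - 11647}{4572} - \frac{22319}{\left(-5894 - 3477\right) \left(11469 + x\right)}\right) - 45874 = \left(\frac{-12536 - 11647}{4572} - \frac{22319}{\left(-5894 - 3477\right) \left(11469 - 180\right)}\right) - 45874 = \left(\left(-24183\right) \frac{1}{4572} - \frac{22319}{\left(-9371\right) 11289}\right) - 45874 = \left(- \frac{2687}{508} - \frac{22319}{-105789219}\right) - 45874 = \left(- \frac{2687}{508} - - \frac{22319}{105789219}\right) - 45874 = \left(- \frac{2687}{508} + \frac{22319}{105789219}\right) - 45874 = - \frac{284244293401}{53740923252} - 45874 = - \frac{2465595357555649}{53740923252}$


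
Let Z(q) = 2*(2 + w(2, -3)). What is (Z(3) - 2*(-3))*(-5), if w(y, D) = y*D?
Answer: 10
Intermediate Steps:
w(y, D) = D*y
Z(q) = -8 (Z(q) = 2*(2 - 3*2) = 2*(2 - 6) = 2*(-4) = -8)
(Z(3) - 2*(-3))*(-5) = (-8 - 2*(-3))*(-5) = (-8 + 6)*(-5) = -2*(-5) = 10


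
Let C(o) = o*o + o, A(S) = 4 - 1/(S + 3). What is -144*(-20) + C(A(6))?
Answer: 234820/81 ≈ 2899.0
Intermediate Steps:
A(S) = 4 - 1/(3 + S)
C(o) = o + o² (C(o) = o² + o = o + o²)
-144*(-20) + C(A(6)) = -144*(-20) + ((11 + 4*6)/(3 + 6))*(1 + (11 + 4*6)/(3 + 6)) = 2880 + ((11 + 24)/9)*(1 + (11 + 24)/9) = 2880 + ((⅑)*35)*(1 + (⅑)*35) = 2880 + 35*(1 + 35/9)/9 = 2880 + (35/9)*(44/9) = 2880 + 1540/81 = 234820/81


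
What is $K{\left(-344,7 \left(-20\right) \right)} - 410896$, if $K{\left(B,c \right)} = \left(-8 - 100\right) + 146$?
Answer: $-410858$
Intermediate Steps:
$K{\left(B,c \right)} = 38$ ($K{\left(B,c \right)} = -108 + 146 = 38$)
$K{\left(-344,7 \left(-20\right) \right)} - 410896 = 38 - 410896 = -410858$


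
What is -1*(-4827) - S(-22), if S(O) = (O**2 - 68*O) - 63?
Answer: 2910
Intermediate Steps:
S(O) = -63 + O**2 - 68*O
-1*(-4827) - S(-22) = -1*(-4827) - (-63 + (-22)**2 - 68*(-22)) = 4827 - (-63 + 484 + 1496) = 4827 - 1*1917 = 4827 - 1917 = 2910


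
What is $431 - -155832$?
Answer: $156263$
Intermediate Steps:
$431 - -155832 = 431 + 155832 = 156263$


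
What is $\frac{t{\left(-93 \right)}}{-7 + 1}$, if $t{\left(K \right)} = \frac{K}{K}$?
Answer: $- \frac{1}{6} \approx -0.16667$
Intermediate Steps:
$t{\left(K \right)} = 1$
$\frac{t{\left(-93 \right)}}{-7 + 1} = \frac{1}{-7 + 1} \cdot 1 = \frac{1}{-6} \cdot 1 = \left(- \frac{1}{6}\right) 1 = - \frac{1}{6}$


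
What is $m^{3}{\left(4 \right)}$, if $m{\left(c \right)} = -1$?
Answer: $-1$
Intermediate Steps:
$m^{3}{\left(4 \right)} = \left(-1\right)^{3} = -1$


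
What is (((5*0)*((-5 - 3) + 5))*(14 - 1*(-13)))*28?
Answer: 0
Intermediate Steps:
(((5*0)*((-5 - 3) + 5))*(14 - 1*(-13)))*28 = ((0*(-8 + 5))*(14 + 13))*28 = ((0*(-3))*27)*28 = (0*27)*28 = 0*28 = 0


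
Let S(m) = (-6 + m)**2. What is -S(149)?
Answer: -20449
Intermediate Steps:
-S(149) = -(-6 + 149)**2 = -1*143**2 = -1*20449 = -20449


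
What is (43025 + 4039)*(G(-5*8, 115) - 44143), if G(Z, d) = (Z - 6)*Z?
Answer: -1990948392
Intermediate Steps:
G(Z, d) = Z*(-6 + Z) (G(Z, d) = (-6 + Z)*Z = Z*(-6 + Z))
(43025 + 4039)*(G(-5*8, 115) - 44143) = (43025 + 4039)*((-5*8)*(-6 - 5*8) - 44143) = 47064*(-40*(-6 - 40) - 44143) = 47064*(-40*(-46) - 44143) = 47064*(1840 - 44143) = 47064*(-42303) = -1990948392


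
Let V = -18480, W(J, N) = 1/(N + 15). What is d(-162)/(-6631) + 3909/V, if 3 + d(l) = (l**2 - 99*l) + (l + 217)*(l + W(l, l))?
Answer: -4498009493/857786160 ≈ -5.2437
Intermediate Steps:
W(J, N) = 1/(15 + N)
d(l) = -3 + l**2 - 99*l + (217 + l)*(l + 1/(15 + l)) (d(l) = -3 + ((l**2 - 99*l) + (l + 217)*(l + 1/(15 + l))) = -3 + ((l**2 - 99*l) + (217 + l)*(l + 1/(15 + l))) = -3 + (l**2 - 99*l + (217 + l)*(l + 1/(15 + l))) = -3 + l**2 - 99*l + (217 + l)*(l + 1/(15 + l)))
d(-162)/(-6631) + 3909/V = (2*(86 + (-162)**3 + 74*(-162)**2 + 884*(-162))/(15 - 162))/(-6631) + 3909/(-18480) = (2*(86 - 4251528 + 74*26244 - 143208)/(-147))*(-1/6631) + 3909*(-1/18480) = (2*(-1/147)*(86 - 4251528 + 1942056 - 143208))*(-1/6631) - 1303/6160 = (2*(-1/147)*(-2452594))*(-1/6631) - 1303/6160 = (4905188/147)*(-1/6631) - 1303/6160 = -4905188/974757 - 1303/6160 = -4498009493/857786160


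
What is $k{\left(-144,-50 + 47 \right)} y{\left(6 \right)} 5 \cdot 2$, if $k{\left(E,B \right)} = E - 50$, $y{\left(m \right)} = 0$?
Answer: $0$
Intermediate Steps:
$k{\left(E,B \right)} = -50 + E$ ($k{\left(E,B \right)} = E - 50 = -50 + E$)
$k{\left(-144,-50 + 47 \right)} y{\left(6 \right)} 5 \cdot 2 = \left(-50 - 144\right) 0 \cdot 5 \cdot 2 = - 194 \cdot 0 \cdot 2 = \left(-194\right) 0 = 0$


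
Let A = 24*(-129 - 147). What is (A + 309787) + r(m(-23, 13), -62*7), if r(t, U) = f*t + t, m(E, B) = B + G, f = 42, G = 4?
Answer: 303894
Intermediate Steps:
A = -6624 (A = 24*(-276) = -6624)
m(E, B) = 4 + B (m(E, B) = B + 4 = 4 + B)
r(t, U) = 43*t (r(t, U) = 42*t + t = 43*t)
(A + 309787) + r(m(-23, 13), -62*7) = (-6624 + 309787) + 43*(4 + 13) = 303163 + 43*17 = 303163 + 731 = 303894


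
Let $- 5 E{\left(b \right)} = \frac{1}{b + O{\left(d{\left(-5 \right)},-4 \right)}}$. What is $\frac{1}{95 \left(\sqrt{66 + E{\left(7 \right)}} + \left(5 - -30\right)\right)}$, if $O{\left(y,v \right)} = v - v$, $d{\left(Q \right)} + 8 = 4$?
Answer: $\frac{245}{770754} - \frac{\sqrt{80815}}{3853770} \approx 0.0002441$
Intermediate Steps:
$d{\left(Q \right)} = -4$ ($d{\left(Q \right)} = -8 + 4 = -4$)
$O{\left(y,v \right)} = 0$
$E{\left(b \right)} = - \frac{1}{5 b}$ ($E{\left(b \right)} = - \frac{1}{5 \left(b + 0\right)} = - \frac{1}{5 b}$)
$\frac{1}{95 \left(\sqrt{66 + E{\left(7 \right)}} + \left(5 - -30\right)\right)} = \frac{1}{95 \left(\sqrt{66 - \frac{1}{5 \cdot 7}} + \left(5 - -30\right)\right)} = \frac{1}{95 \left(\sqrt{66 - \frac{1}{35}} + \left(5 + 30\right)\right)} = \frac{1}{95 \left(\sqrt{66 - \frac{1}{35}} + 35\right)} = \frac{1}{95 \left(\sqrt{\frac{2309}{35}} + 35\right)} = \frac{1}{95 \left(\frac{\sqrt{80815}}{35} + 35\right)} = \frac{1}{95 \left(35 + \frac{\sqrt{80815}}{35}\right)} = \frac{1}{3325 + \frac{19 \sqrt{80815}}{7}}$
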